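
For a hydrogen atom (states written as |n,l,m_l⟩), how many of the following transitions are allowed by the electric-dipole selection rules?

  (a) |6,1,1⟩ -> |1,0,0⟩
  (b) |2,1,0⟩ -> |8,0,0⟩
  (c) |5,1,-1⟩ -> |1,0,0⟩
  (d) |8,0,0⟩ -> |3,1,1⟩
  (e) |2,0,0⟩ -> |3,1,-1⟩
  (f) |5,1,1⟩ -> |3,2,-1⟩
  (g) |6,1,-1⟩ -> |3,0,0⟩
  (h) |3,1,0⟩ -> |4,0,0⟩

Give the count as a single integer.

7

(a) allowed
(b) allowed
(c) allowed
(d) allowed
(e) allowed
(f) forbidden — Δm_l = -2 (E1 requires Δm_l = 0, ±1)
(g) allowed
(h) allowed
Total allowed: 7 of 8.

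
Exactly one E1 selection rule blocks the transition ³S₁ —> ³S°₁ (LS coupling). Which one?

the L=0 ↔ L=0 exclusion

Reading off the term symbols: S 1→1, L 0→0, J 1→1, parity even→odd.
ΔL = 0, ±1 (not L=0↔0): L: 0 → 0, ΔL = +0 — fails.
ΔS = 0: S: 1 → 1 — ok.
Parity must change: even → odd — ok.
ΔJ = 0, ±1 (not J=0↔0): J: 1 → 1, ΔJ = +0 — ok.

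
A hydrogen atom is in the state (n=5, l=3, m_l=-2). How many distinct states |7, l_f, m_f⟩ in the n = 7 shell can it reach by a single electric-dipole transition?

5

E1 requires Δl = ±1, so l_f ∈ {2, 4}; with 0 ≤ l_f ≤ n_f−1 = 6, the allowed l_f values are {2, 4}.
For l_f = 2: m_f ∈ {m_i−1, m_i, m_i+1} ∩ [−2, 2] = {-2, -1} → 2 states.
For l_f = 4: m_f ∈ {m_i−1, m_i, m_i+1} ∩ [−4, 4] = {-3, -2, -1} → 3 states.
Total: 5.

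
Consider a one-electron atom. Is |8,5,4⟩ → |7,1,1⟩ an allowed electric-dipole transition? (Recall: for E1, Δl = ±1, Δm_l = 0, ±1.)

Δl = 1 − 5 = -4; the E1 rule Δl = ±1 is fails.
Δm_l = 1 − (4) = -3. E1 requires Δm_l = 0, ±1: fails.
The transition is electric-dipole forbidden.

forbidden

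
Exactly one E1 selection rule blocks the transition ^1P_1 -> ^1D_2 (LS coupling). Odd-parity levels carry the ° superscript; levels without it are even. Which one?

parity

ΔJ = 0, ±1 (not J=0↔0): J: 1 → 2, ΔJ = +1 — ok.
ΔL = 0, ±1 (not L=0↔0): L: 1 → 2, ΔL = +1 — ok.
Parity must change: even → even — fails.
ΔS = 0: S: 0 → 0 — ok.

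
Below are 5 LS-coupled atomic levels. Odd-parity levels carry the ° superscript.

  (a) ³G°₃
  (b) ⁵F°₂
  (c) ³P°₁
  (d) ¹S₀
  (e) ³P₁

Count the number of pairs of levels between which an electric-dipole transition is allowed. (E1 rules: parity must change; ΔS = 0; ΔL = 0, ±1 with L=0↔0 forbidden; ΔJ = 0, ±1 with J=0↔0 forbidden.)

1

(a)–(b): forbidden (parity, ΔS).
(a)–(c): forbidden (parity, ΔL, ΔJ).
(a)–(d): forbidden (ΔS, ΔL, ΔJ).
(a)–(e): forbidden (ΔL, ΔJ).
(b)–(c): forbidden (parity, ΔS, ΔL).
(b)–(d): forbidden (ΔS, ΔL, ΔJ).
(b)–(e): forbidden (ΔS, ΔL).
(c)–(d): forbidden (ΔS).
(c)–(e): allowed.
(d)–(e): forbidden (parity, ΔS).
Allowed pairs: 1 of 10.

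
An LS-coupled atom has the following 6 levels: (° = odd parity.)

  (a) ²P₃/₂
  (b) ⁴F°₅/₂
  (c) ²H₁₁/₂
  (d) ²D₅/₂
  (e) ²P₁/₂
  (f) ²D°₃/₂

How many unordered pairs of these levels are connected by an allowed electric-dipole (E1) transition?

3

(a)–(b): forbidden (ΔS, ΔL).
(a)–(c): forbidden (parity, ΔL, ΔJ).
(a)–(d): forbidden (parity).
(a)–(e): forbidden (parity).
(a)–(f): allowed.
(b)–(c): forbidden (ΔS, ΔL, ΔJ).
(b)–(d): forbidden (ΔS).
(b)–(e): forbidden (ΔS, ΔL, ΔJ).
(b)–(f): forbidden (parity, ΔS).
(c)–(d): forbidden (parity, ΔL, ΔJ).
(c)–(e): forbidden (parity, ΔL, ΔJ).
(c)–(f): forbidden (ΔL, ΔJ).
(d)–(e): forbidden (parity, ΔJ).
(d)–(f): allowed.
(e)–(f): allowed.
Allowed pairs: 3 of 15.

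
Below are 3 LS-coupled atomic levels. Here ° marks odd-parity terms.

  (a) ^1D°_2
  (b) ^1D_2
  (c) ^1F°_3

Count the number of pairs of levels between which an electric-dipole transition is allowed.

2

(a)–(b): allowed.
(a)–(c): forbidden (parity).
(b)–(c): allowed.
Allowed pairs: 2 of 3.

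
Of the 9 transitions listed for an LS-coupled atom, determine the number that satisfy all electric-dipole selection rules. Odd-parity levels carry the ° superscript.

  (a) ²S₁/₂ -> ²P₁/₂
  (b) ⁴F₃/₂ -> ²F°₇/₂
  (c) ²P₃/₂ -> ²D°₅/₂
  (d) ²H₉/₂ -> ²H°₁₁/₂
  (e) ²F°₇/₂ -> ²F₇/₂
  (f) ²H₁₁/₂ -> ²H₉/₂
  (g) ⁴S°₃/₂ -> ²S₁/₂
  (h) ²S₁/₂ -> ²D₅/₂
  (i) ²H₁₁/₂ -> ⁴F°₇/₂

(a) forbidden (parity fails)
(b) forbidden (ΔS, ΔJ fail)
(c) allowed
(d) allowed
(e) allowed
(f) forbidden (parity fails)
(g) forbidden (ΔS, ΔL fail)
(h) forbidden (parity, ΔL, ΔJ fail)
(i) forbidden (ΔS, ΔL, ΔJ fail)
Total allowed: 3 of 9.

3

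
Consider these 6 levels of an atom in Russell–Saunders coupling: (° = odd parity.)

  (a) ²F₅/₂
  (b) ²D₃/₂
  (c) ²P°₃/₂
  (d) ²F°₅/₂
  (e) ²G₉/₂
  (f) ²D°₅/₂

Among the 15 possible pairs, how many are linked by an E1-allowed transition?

5

(a)–(b): forbidden (parity).
(a)–(c): forbidden (ΔL).
(a)–(d): allowed.
(a)–(e): forbidden (parity, ΔJ).
(a)–(f): allowed.
(b)–(c): allowed.
(b)–(d): allowed.
(b)–(e): forbidden (parity, ΔL, ΔJ).
(b)–(f): allowed.
(c)–(d): forbidden (parity, ΔL).
(c)–(e): forbidden (ΔL, ΔJ).
(c)–(f): forbidden (parity).
(d)–(e): forbidden (ΔJ).
(d)–(f): forbidden (parity).
(e)–(f): forbidden (ΔL, ΔJ).
Allowed pairs: 5 of 15.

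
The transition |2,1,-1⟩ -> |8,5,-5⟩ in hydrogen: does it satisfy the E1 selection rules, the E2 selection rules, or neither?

neither

Δl = 5 − 1 = +4; l_i + l_f = 6.
Δm_l = -4.
E1 (Δl = ±1, |Δm_l| ≤ 1): not satisfied.
E2 (Δl = 0,±2, l_i+l_f ≥ 2, |Δm_l| ≤ 2): not satisfied.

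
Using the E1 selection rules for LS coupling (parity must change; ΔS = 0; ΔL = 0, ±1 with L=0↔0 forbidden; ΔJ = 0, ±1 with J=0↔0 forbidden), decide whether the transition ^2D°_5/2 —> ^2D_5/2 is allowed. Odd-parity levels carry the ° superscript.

allowed

ΔJ = 0, ±1 (not J=0↔0): J: 5/2 → 5/2, ΔJ = +0 — passes.
ΔS = 0: S: 1/2 → 1/2 — passes.
ΔL = 0, ±1 (not L=0↔0): L: 2 → 2, ΔL = +0 — passes.
Parity must change: odd → even — passes.
All four E1 rules are satisfied.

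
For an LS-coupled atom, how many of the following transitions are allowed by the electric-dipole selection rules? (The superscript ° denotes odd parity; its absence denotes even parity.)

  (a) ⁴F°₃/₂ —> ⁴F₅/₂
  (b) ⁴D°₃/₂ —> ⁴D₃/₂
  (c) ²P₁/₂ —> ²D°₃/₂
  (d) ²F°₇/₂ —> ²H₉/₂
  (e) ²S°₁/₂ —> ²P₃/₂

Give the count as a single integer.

(a) allowed
(b) allowed
(c) allowed
(d) forbidden (ΔL fails)
(e) allowed
Total allowed: 4 of 5.

4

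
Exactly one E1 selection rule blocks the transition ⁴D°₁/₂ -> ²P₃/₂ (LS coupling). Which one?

the ΔS = 0 rule

Initial level: S=3/2, L=2, J=1/2, parity odd. Final level: S=1/2, L=1, J=3/2, parity even.
Parity must change: odd → even — satisfied.
ΔS = 0: S: 3/2 → 1/2 — violated.
ΔL = 0, ±1 (not L=0↔0): L: 2 → 1, ΔL = -1 — satisfied.
ΔJ = 0, ±1 (not J=0↔0): J: 1/2 → 3/2, ΔJ = +1 — satisfied.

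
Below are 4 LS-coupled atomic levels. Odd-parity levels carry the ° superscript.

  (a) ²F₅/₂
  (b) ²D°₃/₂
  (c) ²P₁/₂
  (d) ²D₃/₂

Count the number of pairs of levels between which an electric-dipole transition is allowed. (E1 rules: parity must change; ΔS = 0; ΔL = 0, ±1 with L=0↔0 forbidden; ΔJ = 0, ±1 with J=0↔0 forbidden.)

3

(a)–(b): allowed.
(a)–(c): forbidden (parity, ΔL, ΔJ).
(a)–(d): forbidden (parity).
(b)–(c): allowed.
(b)–(d): allowed.
(c)–(d): forbidden (parity).
Allowed pairs: 3 of 6.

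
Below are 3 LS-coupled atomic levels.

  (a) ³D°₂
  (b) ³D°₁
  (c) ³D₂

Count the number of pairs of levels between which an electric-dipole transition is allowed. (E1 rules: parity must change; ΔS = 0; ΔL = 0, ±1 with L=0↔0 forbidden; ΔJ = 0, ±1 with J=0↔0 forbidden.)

(a)–(b): forbidden (parity).
(a)–(c): allowed.
(b)–(c): allowed.
Allowed pairs: 2 of 3.

2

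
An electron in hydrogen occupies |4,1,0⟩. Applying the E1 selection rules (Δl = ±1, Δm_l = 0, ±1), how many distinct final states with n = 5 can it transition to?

E1 requires Δl = ±1, so l_f ∈ {0, 2}; with 0 ≤ l_f ≤ n_f−1 = 4, the allowed l_f values are {0, 2}.
For l_f = 0: m_f ∈ {m_i−1, m_i, m_i+1} ∩ [−0, 0] = {0} → 1 state.
For l_f = 2: m_f ∈ {m_i−1, m_i, m_i+1} ∩ [−2, 2] = {-1, 0, 1} → 3 states.
Total: 4.

4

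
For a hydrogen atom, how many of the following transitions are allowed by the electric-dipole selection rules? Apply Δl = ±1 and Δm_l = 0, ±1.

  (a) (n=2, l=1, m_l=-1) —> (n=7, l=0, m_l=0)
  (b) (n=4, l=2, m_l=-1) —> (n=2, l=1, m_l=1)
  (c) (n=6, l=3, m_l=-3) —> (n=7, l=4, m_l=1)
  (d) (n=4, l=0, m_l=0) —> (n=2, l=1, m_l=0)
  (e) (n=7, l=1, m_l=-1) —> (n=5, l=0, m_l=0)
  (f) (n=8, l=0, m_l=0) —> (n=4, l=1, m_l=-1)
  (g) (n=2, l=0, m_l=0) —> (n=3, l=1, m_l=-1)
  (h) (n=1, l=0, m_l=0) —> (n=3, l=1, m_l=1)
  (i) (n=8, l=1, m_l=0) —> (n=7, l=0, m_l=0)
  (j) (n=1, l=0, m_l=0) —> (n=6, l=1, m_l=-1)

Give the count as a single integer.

(a) allowed
(b) forbidden — Δm_l = +2 (E1 requires Δm_l = 0, ±1)
(c) forbidden — Δm_l = +4 (E1 requires Δm_l = 0, ±1)
(d) allowed
(e) allowed
(f) allowed
(g) allowed
(h) allowed
(i) allowed
(j) allowed
Total allowed: 8 of 10.

8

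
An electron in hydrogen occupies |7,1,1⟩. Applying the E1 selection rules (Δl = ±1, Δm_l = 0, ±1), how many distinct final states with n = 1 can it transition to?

E1 requires Δl = ±1, so l_f ∈ {0, 2}; with 0 ≤ l_f ≤ n_f−1 = 0, the allowed l_f values are {0}.
For l_f = 0: m_f ∈ {m_i−1, m_i, m_i+1} ∩ [−0, 0] = {0} → 1 state.
Total: 1.

1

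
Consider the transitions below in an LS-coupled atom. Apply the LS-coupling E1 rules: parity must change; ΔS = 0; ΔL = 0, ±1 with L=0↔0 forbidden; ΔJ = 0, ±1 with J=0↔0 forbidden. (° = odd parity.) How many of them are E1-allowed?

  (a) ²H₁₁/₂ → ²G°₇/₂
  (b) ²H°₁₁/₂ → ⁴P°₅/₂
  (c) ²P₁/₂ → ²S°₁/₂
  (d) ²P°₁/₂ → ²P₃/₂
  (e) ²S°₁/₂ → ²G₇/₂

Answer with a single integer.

(a) forbidden (ΔJ fails)
(b) forbidden (parity, ΔS, ΔL, ΔJ fail)
(c) allowed
(d) allowed
(e) forbidden (ΔL, ΔJ fail)
Total allowed: 2 of 5.

2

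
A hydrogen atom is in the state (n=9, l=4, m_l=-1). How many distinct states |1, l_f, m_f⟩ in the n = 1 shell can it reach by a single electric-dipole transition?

E1 requires l_f ∈ {3, 5}, but neither lies in [0, 0], so no final state is reachable.
Total: 0.

0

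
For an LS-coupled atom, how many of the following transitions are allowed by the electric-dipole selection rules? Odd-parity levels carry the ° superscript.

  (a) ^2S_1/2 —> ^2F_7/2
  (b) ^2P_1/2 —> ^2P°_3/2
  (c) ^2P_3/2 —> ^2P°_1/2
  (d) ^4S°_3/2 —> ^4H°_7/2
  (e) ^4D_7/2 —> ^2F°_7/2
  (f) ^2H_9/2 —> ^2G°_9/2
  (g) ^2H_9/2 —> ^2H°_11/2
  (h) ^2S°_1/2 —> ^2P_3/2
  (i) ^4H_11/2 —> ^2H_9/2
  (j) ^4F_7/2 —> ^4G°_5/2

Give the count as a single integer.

6

(a) forbidden (parity, ΔL, ΔJ fail)
(b) allowed
(c) allowed
(d) forbidden (parity, ΔL, ΔJ fail)
(e) forbidden (ΔS fails)
(f) allowed
(g) allowed
(h) allowed
(i) forbidden (parity, ΔS fail)
(j) allowed
Total allowed: 6 of 10.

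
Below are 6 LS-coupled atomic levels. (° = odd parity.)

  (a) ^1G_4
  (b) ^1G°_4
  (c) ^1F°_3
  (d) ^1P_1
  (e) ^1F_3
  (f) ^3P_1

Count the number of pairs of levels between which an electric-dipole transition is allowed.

(a)–(b): allowed.
(a)–(c): allowed.
(a)–(d): forbidden (parity, ΔL, ΔJ).
(a)–(e): forbidden (parity).
(a)–(f): forbidden (parity, ΔS, ΔL, ΔJ).
(b)–(c): forbidden (parity).
(b)–(d): forbidden (ΔL, ΔJ).
(b)–(e): allowed.
(b)–(f): forbidden (ΔS, ΔL, ΔJ).
(c)–(d): forbidden (ΔL, ΔJ).
(c)–(e): allowed.
(c)–(f): forbidden (ΔS, ΔL, ΔJ).
(d)–(e): forbidden (parity, ΔL, ΔJ).
(d)–(f): forbidden (parity, ΔS).
(e)–(f): forbidden (parity, ΔS, ΔL, ΔJ).
Allowed pairs: 4 of 15.

4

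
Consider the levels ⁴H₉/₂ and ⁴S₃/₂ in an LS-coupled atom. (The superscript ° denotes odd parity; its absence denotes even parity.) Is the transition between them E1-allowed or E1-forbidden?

Parity must change: even → even — violated.
ΔS = 0: S: 3/2 → 3/2 — satisfied.
ΔL = 0, ±1 (not L=0↔0): L: 5 → 0, ΔL = -5 — violated.
ΔJ = 0, ±1 (not J=0↔0): J: 9/2 → 3/2, ΔJ = -3 — violated.
Rule(s) violated: parity, ΔL, ΔJ.

forbidden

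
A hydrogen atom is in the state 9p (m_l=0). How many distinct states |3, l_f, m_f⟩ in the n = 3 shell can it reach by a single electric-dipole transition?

4

E1 requires Δl = ±1, so l_f ∈ {0, 2}; with 0 ≤ l_f ≤ n_f−1 = 2, the allowed l_f values are {0, 2}.
For l_f = 0: m_f ∈ {m_i−1, m_i, m_i+1} ∩ [−0, 0] = {0} → 1 state.
For l_f = 2: m_f ∈ {m_i−1, m_i, m_i+1} ∩ [−2, 2] = {-1, 0, 1} → 3 states.
Total: 4.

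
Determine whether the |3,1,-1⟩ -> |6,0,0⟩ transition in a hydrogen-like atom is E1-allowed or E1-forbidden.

l: 1 → 0 (Δl = -1). Δl = ±1 ok.
Δm_l = 0 − (-1) = +1. E1 requires Δm_l = 0, ±1: ok.
All E1 selection rules are satisfied.

allowed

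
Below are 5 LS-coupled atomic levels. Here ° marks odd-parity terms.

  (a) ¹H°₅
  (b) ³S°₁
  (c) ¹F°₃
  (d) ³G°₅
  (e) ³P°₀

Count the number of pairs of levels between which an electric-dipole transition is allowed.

0

(a)–(b): forbidden (parity, ΔS, ΔL, ΔJ).
(a)–(c): forbidden (parity, ΔL, ΔJ).
(a)–(d): forbidden (parity, ΔS).
(a)–(e): forbidden (parity, ΔS, ΔL, ΔJ).
(b)–(c): forbidden (parity, ΔS, ΔL, ΔJ).
(b)–(d): forbidden (parity, ΔL, ΔJ).
(b)–(e): forbidden (parity).
(c)–(d): forbidden (parity, ΔS, ΔJ).
(c)–(e): forbidden (parity, ΔS, ΔL, ΔJ).
(d)–(e): forbidden (parity, ΔL, ΔJ).
Allowed pairs: 0 of 10.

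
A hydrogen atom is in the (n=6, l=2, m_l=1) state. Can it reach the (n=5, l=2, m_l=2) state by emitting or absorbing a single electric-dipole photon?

forbidden

Δl = 2 − 2 = +0; the E1 rule Δl = ±1 is ✗.
Δm_l = 2 − (1) = +1. E1 requires Δm_l = 0, ±1: ✓.
The transition is electric-dipole forbidden.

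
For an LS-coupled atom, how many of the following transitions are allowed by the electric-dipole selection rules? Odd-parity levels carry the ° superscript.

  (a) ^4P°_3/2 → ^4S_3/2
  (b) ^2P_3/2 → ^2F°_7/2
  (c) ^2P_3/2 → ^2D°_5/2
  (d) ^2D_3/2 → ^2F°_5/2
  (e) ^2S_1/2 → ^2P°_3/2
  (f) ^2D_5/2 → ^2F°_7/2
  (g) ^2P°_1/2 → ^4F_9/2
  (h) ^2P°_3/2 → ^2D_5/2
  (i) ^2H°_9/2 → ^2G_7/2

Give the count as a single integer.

(a) allowed
(b) forbidden (ΔL, ΔJ fail)
(c) allowed
(d) allowed
(e) allowed
(f) allowed
(g) forbidden (ΔS, ΔL, ΔJ fail)
(h) allowed
(i) allowed
Total allowed: 7 of 9.

7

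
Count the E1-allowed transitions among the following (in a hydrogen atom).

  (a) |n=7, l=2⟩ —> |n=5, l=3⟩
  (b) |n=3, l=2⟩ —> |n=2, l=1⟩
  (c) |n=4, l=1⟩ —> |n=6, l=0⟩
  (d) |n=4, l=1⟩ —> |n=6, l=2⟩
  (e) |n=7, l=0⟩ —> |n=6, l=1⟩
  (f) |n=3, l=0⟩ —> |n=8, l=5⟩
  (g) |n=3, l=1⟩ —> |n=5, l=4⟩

(a) allowed
(b) allowed
(c) allowed
(d) allowed
(e) allowed
(f) forbidden — Δl = +5 (E1 requires Δl = ±1)
(g) forbidden — Δl = +3 (E1 requires Δl = ±1)
Total allowed: 5 of 7.

5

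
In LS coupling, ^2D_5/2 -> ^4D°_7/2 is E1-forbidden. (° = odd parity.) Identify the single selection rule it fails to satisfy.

Initial level: S=1/2, L=2, J=5/2, parity even. Final level: S=3/2, L=2, J=7/2, parity odd.
Parity must change: even → odd — passes.
ΔS = 0: S: 1/2 → 3/2 — fails.
ΔL = 0, ±1 (not L=0↔0): L: 2 → 2, ΔL = +0 — passes.
ΔJ = 0, ±1 (not J=0↔0): J: 5/2 → 7/2, ΔJ = +1 — passes.

the ΔS = 0 rule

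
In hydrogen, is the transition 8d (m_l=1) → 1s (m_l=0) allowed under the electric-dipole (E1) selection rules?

Δl = 0 − 2 = -2; the E1 rule Δl = ±1 is violated.
m_l: 1 → 0 (Δm_l = -1). |Δm_l| ≤ 1 satisfied.
The transition is electric-dipole forbidden.

forbidden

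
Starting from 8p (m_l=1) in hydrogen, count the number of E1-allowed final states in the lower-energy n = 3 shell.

4

E1 requires Δl = ±1, so l_f ∈ {0, 2}; with 0 ≤ l_f ≤ n_f−1 = 2, the allowed l_f values are {0, 2}.
For l_f = 0: m_f ∈ {m_i−1, m_i, m_i+1} ∩ [−0, 0] = {0} → 1 state.
For l_f = 2: m_f ∈ {m_i−1, m_i, m_i+1} ∩ [−2, 2] = {0, 1, 2} → 3 states.
Total: 4.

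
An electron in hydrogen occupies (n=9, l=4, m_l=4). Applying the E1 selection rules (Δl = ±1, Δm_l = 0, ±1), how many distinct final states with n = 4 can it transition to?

E1 requires Δl = ±1, so l_f ∈ {3, 5}; with 0 ≤ l_f ≤ n_f−1 = 3, the allowed l_f values are {3}.
For l_f = 3: m_f ∈ {m_i−1, m_i, m_i+1} ∩ [−3, 3] = {3} → 1 state.
Total: 1.

1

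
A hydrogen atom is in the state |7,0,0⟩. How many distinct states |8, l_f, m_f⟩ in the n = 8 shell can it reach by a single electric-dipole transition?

E1 requires Δl = ±1, so l_f ∈ {-1, 1}; with 0 ≤ l_f ≤ n_f−1 = 7, the allowed l_f values are {1}.
For l_f = 1: m_f ∈ {m_i−1, m_i, m_i+1} ∩ [−1, 1] = {-1, 0, 1} → 3 states.
Total: 3.

3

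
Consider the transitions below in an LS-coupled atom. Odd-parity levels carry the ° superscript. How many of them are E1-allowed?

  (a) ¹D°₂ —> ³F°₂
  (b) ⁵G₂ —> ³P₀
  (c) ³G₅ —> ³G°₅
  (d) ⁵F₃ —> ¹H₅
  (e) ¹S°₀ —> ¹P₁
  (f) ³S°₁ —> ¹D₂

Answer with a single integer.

2

(a) forbidden (parity, ΔS fail)
(b) forbidden (parity, ΔS, ΔL, ΔJ fail)
(c) allowed
(d) forbidden (parity, ΔS, ΔL, ΔJ fail)
(e) allowed
(f) forbidden (ΔS, ΔL fail)
Total allowed: 2 of 6.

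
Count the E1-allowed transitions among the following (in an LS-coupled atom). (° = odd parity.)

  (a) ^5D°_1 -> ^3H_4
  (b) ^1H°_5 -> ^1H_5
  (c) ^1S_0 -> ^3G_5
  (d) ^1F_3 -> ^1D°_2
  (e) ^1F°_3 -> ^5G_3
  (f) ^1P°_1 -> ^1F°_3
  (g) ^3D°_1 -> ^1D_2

(a) forbidden (ΔS, ΔL, ΔJ fail)
(b) allowed
(c) forbidden (parity, ΔS, ΔL, ΔJ fail)
(d) allowed
(e) forbidden (ΔS fails)
(f) forbidden (parity, ΔL, ΔJ fail)
(g) forbidden (ΔS fails)
Total allowed: 2 of 7.

2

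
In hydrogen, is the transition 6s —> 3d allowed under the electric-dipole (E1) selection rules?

Δl = 2 − 0 = +2; the E1 rule Δl = ±1 is fails.
The transition is electric-dipole forbidden.

forbidden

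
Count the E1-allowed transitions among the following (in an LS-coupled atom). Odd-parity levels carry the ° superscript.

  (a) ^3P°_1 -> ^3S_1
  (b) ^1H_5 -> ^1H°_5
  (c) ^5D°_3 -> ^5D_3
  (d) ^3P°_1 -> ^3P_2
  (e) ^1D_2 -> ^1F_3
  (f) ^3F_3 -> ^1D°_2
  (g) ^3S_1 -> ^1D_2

(a) allowed
(b) allowed
(c) allowed
(d) allowed
(e) forbidden (parity fails)
(f) forbidden (ΔS fails)
(g) forbidden (parity, ΔS, ΔL fail)
Total allowed: 4 of 7.

4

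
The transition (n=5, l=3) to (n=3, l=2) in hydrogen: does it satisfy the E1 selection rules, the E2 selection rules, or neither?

Δl = 2 − 3 = -1; l_i + l_f = 5.
E1 (Δl = ±1): satisfied.
E2 (Δl = 0,±2, l_i+l_f ≥ 2): not satisfied.

E1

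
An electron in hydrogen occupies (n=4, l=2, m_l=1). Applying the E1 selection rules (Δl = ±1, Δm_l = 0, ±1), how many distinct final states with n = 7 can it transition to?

5

E1 requires Δl = ±1, so l_f ∈ {1, 3}; with 0 ≤ l_f ≤ n_f−1 = 6, the allowed l_f values are {1, 3}.
For l_f = 1: m_f ∈ {m_i−1, m_i, m_i+1} ∩ [−1, 1] = {0, 1} → 2 states.
For l_f = 3: m_f ∈ {m_i−1, m_i, m_i+1} ∩ [−3, 3] = {0, 1, 2} → 3 states.
Total: 5.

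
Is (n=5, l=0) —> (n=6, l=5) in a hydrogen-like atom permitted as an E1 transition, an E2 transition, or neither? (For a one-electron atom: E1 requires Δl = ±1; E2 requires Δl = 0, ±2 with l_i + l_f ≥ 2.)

neither

Δl = 5 − 0 = +5; l_i + l_f = 5.
E1 (Δl = ±1): not satisfied.
E2 (Δl = 0,±2, l_i+l_f ≥ 2): not satisfied.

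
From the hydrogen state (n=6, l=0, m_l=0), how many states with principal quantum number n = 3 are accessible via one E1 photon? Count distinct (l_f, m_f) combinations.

E1 requires Δl = ±1, so l_f ∈ {-1, 1}; with 0 ≤ l_f ≤ n_f−1 = 2, the allowed l_f values are {1}.
For l_f = 1: m_f ∈ {m_i−1, m_i, m_i+1} ∩ [−1, 1] = {-1, 0, 1} → 3 states.
Total: 3.

3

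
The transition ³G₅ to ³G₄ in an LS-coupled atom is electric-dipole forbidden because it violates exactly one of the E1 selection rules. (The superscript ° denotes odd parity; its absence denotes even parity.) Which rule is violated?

Parity must change: even → even — violated.
ΔJ = 0, ±1 (not J=0↔0): J: 5 → 4, ΔJ = -1 — satisfied.
ΔL = 0, ±1 (not L=0↔0): L: 4 → 4, ΔL = +0 — satisfied.
ΔS = 0: S: 1 → 1 — satisfied.

parity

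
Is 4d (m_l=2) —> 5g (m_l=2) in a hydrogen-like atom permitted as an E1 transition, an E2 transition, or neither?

E2

Δl = 4 − 2 = +2; l_i + l_f = 6.
Δm_l = +0.
E1 (Δl = ±1, |Δm_l| ≤ 1): not satisfied.
E2 (Δl = 0,±2, l_i+l_f ≥ 2, |Δm_l| ≤ 2): satisfied.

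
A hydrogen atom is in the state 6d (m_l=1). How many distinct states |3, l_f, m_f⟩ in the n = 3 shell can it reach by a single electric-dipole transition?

2

E1 requires Δl = ±1, so l_f ∈ {1, 3}; with 0 ≤ l_f ≤ n_f−1 = 2, the allowed l_f values are {1}.
For l_f = 1: m_f ∈ {m_i−1, m_i, m_i+1} ∩ [−1, 1] = {0, 1} → 2 states.
Total: 2.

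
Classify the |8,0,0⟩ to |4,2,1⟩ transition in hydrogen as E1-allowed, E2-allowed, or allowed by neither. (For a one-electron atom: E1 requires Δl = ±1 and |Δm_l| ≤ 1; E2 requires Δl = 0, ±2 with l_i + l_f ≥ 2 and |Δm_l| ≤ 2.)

Δl = 2 − 0 = +2; l_i + l_f = 2.
Δm_l = +1.
E1 (Δl = ±1, |Δm_l| ≤ 1): not satisfied.
E2 (Δl = 0,±2, l_i+l_f ≥ 2, |Δm_l| ≤ 2): satisfied.

E2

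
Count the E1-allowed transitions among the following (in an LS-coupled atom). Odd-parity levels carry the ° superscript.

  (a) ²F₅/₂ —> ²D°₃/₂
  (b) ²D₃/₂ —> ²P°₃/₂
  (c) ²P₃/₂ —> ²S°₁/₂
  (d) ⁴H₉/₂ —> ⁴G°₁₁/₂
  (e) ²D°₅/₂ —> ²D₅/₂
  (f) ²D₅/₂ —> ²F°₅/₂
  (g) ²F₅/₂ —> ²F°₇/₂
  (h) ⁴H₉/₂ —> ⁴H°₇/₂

(a) allowed
(b) allowed
(c) allowed
(d) allowed
(e) allowed
(f) allowed
(g) allowed
(h) allowed
Total allowed: 8 of 8.

8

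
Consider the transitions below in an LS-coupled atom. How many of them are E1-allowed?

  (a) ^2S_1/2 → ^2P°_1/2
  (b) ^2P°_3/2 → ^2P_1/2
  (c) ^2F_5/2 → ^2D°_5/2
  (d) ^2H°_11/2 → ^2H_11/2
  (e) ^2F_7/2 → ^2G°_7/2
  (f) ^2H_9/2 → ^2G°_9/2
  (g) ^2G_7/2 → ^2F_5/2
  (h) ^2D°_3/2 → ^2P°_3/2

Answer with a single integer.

6

(a) allowed
(b) allowed
(c) allowed
(d) allowed
(e) allowed
(f) allowed
(g) forbidden (parity fails)
(h) forbidden (parity fails)
Total allowed: 6 of 8.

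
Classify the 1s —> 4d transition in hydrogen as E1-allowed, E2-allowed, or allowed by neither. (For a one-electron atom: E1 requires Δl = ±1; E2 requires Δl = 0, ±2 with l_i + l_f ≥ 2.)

E2

Δl = 2 − 0 = +2; l_i + l_f = 2.
E1 (Δl = ±1): not satisfied.
E2 (Δl = 0,±2, l_i+l_f ≥ 2): satisfied.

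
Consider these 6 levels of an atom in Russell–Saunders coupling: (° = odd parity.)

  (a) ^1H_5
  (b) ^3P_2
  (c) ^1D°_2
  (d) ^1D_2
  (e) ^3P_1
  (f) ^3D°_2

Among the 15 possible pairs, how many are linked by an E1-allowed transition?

3

(a)–(b): forbidden (parity, ΔS, ΔL, ΔJ).
(a)–(c): forbidden (ΔL, ΔJ).
(a)–(d): forbidden (parity, ΔL, ΔJ).
(a)–(e): forbidden (parity, ΔS, ΔL, ΔJ).
(a)–(f): forbidden (ΔS, ΔL, ΔJ).
(b)–(c): forbidden (ΔS).
(b)–(d): forbidden (parity, ΔS).
(b)–(e): forbidden (parity).
(b)–(f): allowed.
(c)–(d): allowed.
(c)–(e): forbidden (ΔS).
(c)–(f): forbidden (parity, ΔS).
(d)–(e): forbidden (parity, ΔS).
(d)–(f): forbidden (ΔS).
(e)–(f): allowed.
Allowed pairs: 3 of 15.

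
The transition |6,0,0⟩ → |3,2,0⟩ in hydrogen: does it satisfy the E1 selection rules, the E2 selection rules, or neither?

E2

Δl = 2 − 0 = +2; l_i + l_f = 2.
Δm_l = +0.
E1 (Δl = ±1, |Δm_l| ≤ 1): not satisfied.
E2 (Δl = 0,±2, l_i+l_f ≥ 2, |Δm_l| ≤ 2): satisfied.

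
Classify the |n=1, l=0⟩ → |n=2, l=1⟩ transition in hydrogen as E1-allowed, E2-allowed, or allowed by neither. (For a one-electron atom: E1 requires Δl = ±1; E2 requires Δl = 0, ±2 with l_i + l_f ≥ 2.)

Δl = 1 − 0 = +1; l_i + l_f = 1.
E1 (Δl = ±1): satisfied.
E2 (Δl = 0,±2, l_i+l_f ≥ 2): not satisfied.

E1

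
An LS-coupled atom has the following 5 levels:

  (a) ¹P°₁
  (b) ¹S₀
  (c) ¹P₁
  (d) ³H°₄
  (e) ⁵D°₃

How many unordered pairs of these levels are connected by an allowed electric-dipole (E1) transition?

2

(a)–(b): allowed.
(a)–(c): allowed.
(a)–(d): forbidden (parity, ΔS, ΔL, ΔJ).
(a)–(e): forbidden (parity, ΔS, ΔJ).
(b)–(c): forbidden (parity).
(b)–(d): forbidden (ΔS, ΔL, ΔJ).
(b)–(e): forbidden (ΔS, ΔL, ΔJ).
(c)–(d): forbidden (ΔS, ΔL, ΔJ).
(c)–(e): forbidden (ΔS, ΔJ).
(d)–(e): forbidden (parity, ΔS, ΔL).
Allowed pairs: 2 of 10.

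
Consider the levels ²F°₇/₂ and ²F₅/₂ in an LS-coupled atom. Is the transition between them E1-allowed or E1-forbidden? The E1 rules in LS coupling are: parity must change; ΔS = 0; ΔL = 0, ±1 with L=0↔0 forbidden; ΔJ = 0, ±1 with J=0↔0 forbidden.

Parity must change: odd → even — passes.
ΔS = 0: S: 1/2 → 1/2 — passes.
ΔL = 0, ±1 (not L=0↔0): L: 3 → 3, ΔL = +0 — passes.
ΔJ = 0, ±1 (not J=0↔0): J: 7/2 → 5/2, ΔJ = -1 — passes.
All four E1 rules are satisfied.

allowed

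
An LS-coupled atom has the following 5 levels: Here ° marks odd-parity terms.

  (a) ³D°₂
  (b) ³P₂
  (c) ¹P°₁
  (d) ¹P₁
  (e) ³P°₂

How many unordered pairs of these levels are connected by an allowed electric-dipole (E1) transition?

3

(a)–(b): allowed.
(a)–(c): forbidden (parity, ΔS).
(a)–(d): forbidden (ΔS).
(a)–(e): forbidden (parity).
(b)–(c): forbidden (ΔS).
(b)–(d): forbidden (parity, ΔS).
(b)–(e): allowed.
(c)–(d): allowed.
(c)–(e): forbidden (parity, ΔS).
(d)–(e): forbidden (ΔS).
Allowed pairs: 3 of 10.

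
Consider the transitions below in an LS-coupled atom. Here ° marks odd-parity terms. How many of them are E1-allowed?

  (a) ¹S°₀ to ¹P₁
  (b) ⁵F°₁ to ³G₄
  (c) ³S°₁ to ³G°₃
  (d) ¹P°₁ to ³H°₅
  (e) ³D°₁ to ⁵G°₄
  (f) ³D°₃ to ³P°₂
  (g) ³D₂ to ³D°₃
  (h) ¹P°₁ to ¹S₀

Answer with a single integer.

3

(a) allowed
(b) forbidden (ΔS, ΔJ fail)
(c) forbidden (parity, ΔL, ΔJ fail)
(d) forbidden (parity, ΔS, ΔL, ΔJ fail)
(e) forbidden (parity, ΔS, ΔL, ΔJ fail)
(f) forbidden (parity fails)
(g) allowed
(h) allowed
Total allowed: 3 of 8.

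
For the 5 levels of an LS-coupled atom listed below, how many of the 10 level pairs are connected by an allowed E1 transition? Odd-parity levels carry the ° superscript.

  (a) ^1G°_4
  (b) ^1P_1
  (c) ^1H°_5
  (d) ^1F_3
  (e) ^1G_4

3

(a)–(b): forbidden (ΔL, ΔJ).
(a)–(c): forbidden (parity).
(a)–(d): allowed.
(a)–(e): allowed.
(b)–(c): forbidden (ΔL, ΔJ).
(b)–(d): forbidden (parity, ΔL, ΔJ).
(b)–(e): forbidden (parity, ΔL, ΔJ).
(c)–(d): forbidden (ΔL, ΔJ).
(c)–(e): allowed.
(d)–(e): forbidden (parity).
Allowed pairs: 3 of 10.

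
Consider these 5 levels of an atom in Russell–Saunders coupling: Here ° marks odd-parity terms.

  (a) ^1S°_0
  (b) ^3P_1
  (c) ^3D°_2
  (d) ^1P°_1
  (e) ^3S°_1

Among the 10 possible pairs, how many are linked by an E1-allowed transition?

2

(a)–(b): forbidden (ΔS).
(a)–(c): forbidden (parity, ΔS, ΔL, ΔJ).
(a)–(d): forbidden (parity).
(a)–(e): forbidden (parity, ΔS, ΔL).
(b)–(c): allowed.
(b)–(d): forbidden (ΔS).
(b)–(e): allowed.
(c)–(d): forbidden (parity, ΔS).
(c)–(e): forbidden (parity, ΔL).
(d)–(e): forbidden (parity, ΔS).
Allowed pairs: 2 of 10.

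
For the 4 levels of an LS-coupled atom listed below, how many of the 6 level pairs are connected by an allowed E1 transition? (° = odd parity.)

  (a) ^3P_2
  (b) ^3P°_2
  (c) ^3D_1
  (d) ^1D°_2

(a)–(b): allowed.
(a)–(c): forbidden (parity).
(a)–(d): forbidden (ΔS).
(b)–(c): allowed.
(b)–(d): forbidden (parity, ΔS).
(c)–(d): forbidden (ΔS).
Allowed pairs: 2 of 6.

2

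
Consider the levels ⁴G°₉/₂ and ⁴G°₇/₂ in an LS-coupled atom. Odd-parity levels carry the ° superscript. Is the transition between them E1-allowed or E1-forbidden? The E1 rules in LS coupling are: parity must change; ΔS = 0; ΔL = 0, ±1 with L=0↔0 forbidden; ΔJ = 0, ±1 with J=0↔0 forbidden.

forbidden

Reading off the term symbols: S 3/2→3/2, L 4→4, J 9/2→7/2, parity odd→odd.
Parity must change: odd → odd — fails.
ΔS = 0: S: 3/2 → 3/2 — ok.
ΔL = 0, ±1 (not L=0↔0): L: 4 → 4, ΔL = +0 — ok.
ΔJ = 0, ±1 (not J=0↔0): J: 9/2 → 7/2, ΔJ = -1 — ok.
Rule(s) violated: parity.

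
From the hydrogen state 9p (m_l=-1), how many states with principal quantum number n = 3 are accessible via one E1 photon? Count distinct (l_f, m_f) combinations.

4

E1 requires Δl = ±1, so l_f ∈ {0, 2}; with 0 ≤ l_f ≤ n_f−1 = 2, the allowed l_f values are {0, 2}.
For l_f = 0: m_f ∈ {m_i−1, m_i, m_i+1} ∩ [−0, 0] = {0} → 1 state.
For l_f = 2: m_f ∈ {m_i−1, m_i, m_i+1} ∩ [−2, 2] = {-2, -1, 0} → 3 states.
Total: 4.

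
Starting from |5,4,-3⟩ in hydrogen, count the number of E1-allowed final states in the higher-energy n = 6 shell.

5

E1 requires Δl = ±1, so l_f ∈ {3, 5}; with 0 ≤ l_f ≤ n_f−1 = 5, the allowed l_f values are {3, 5}.
For l_f = 3: m_f ∈ {m_i−1, m_i, m_i+1} ∩ [−3, 3] = {-3, -2} → 2 states.
For l_f = 5: m_f ∈ {m_i−1, m_i, m_i+1} ∩ [−5, 5] = {-4, -3, -2} → 3 states.
Total: 5.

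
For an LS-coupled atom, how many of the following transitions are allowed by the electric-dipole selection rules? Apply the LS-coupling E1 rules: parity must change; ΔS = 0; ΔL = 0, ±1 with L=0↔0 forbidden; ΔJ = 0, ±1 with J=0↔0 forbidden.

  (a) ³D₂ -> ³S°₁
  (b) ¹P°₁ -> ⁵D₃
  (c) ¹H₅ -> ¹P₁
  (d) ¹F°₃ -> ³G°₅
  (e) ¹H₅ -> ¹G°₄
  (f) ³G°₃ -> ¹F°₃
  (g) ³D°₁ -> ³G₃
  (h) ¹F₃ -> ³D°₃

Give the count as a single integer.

1

(a) forbidden (ΔL fails)
(b) forbidden (ΔS, ΔJ fail)
(c) forbidden (parity, ΔL, ΔJ fail)
(d) forbidden (parity, ΔS, ΔJ fail)
(e) allowed
(f) forbidden (parity, ΔS fail)
(g) forbidden (ΔL, ΔJ fail)
(h) forbidden (ΔS fails)
Total allowed: 1 of 8.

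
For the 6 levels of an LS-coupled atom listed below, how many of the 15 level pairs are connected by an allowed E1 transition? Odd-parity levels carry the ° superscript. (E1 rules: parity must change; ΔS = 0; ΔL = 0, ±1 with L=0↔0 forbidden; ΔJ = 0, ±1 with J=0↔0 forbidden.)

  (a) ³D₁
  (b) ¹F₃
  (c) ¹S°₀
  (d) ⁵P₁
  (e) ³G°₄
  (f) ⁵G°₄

(a)–(b): forbidden (parity, ΔS, ΔJ).
(a)–(c): forbidden (ΔS, ΔL).
(a)–(d): forbidden (parity, ΔS).
(a)–(e): forbidden (ΔL, ΔJ).
(a)–(f): forbidden (ΔS, ΔL, ΔJ).
(b)–(c): forbidden (ΔL, ΔJ).
(b)–(d): forbidden (parity, ΔS, ΔL, ΔJ).
(b)–(e): forbidden (ΔS).
(b)–(f): forbidden (ΔS).
(c)–(d): forbidden (ΔS).
(c)–(e): forbidden (parity, ΔS, ΔL, ΔJ).
(c)–(f): forbidden (parity, ΔS, ΔL, ΔJ).
(d)–(e): forbidden (ΔS, ΔL, ΔJ).
(d)–(f): forbidden (ΔL, ΔJ).
(e)–(f): forbidden (parity, ΔS).
Allowed pairs: 0 of 15.

0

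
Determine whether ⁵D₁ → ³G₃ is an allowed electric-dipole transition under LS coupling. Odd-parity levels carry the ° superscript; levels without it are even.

ΔS = 0: S: 2 → 1 — ✗.
Parity must change: even → even — ✗.
ΔL = 0, ±1 (not L=0↔0): L: 2 → 4, ΔL = +2 — ✗.
ΔJ = 0, ±1 (not J=0↔0): J: 1 → 3, ΔJ = +2 — ✗.
Rule(s) violated: parity, ΔS, ΔL, ΔJ.

forbidden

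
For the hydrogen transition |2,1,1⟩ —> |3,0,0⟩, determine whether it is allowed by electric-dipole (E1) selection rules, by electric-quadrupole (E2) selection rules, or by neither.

Δl = 0 − 1 = -1; l_i + l_f = 1.
Δm_l = -1.
E1 (Δl = ±1, |Δm_l| ≤ 1): satisfied.
E2 (Δl = 0,±2, l_i+l_f ≥ 2, |Δm_l| ≤ 2): not satisfied.

E1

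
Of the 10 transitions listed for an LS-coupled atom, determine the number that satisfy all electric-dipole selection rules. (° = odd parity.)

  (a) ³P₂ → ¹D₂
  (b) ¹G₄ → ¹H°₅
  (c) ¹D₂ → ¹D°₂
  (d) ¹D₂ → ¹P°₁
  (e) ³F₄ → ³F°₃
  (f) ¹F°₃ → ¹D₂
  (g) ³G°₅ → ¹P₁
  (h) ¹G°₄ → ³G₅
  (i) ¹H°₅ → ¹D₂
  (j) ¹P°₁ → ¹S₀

(a) forbidden (parity, ΔS fail)
(b) allowed
(c) allowed
(d) allowed
(e) allowed
(f) allowed
(g) forbidden (ΔS, ΔL, ΔJ fail)
(h) forbidden (ΔS fails)
(i) forbidden (ΔL, ΔJ fail)
(j) allowed
Total allowed: 6 of 10.

6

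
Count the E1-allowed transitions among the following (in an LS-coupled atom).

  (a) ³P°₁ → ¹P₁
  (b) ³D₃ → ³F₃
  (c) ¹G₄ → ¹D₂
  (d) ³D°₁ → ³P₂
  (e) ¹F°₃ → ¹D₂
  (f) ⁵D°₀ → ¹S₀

2

(a) forbidden (ΔS fails)
(b) forbidden (parity fails)
(c) forbidden (parity, ΔL, ΔJ fail)
(d) allowed
(e) allowed
(f) forbidden (ΔS, ΔL, ΔJ fail)
Total allowed: 2 of 6.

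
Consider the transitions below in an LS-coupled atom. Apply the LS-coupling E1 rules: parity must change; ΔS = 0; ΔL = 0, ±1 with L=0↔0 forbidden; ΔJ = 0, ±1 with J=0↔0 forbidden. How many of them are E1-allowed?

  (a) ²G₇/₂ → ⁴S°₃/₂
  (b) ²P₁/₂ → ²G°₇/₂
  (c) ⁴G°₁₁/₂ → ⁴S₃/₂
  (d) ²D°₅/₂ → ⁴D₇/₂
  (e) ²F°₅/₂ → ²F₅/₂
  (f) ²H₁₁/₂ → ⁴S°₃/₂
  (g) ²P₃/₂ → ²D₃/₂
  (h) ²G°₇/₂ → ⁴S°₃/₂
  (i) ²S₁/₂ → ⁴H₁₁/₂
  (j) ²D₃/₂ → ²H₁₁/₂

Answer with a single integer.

1

(a) forbidden (ΔS, ΔL, ΔJ fail)
(b) forbidden (ΔL, ΔJ fail)
(c) forbidden (ΔL, ΔJ fail)
(d) forbidden (ΔS fails)
(e) allowed
(f) forbidden (ΔS, ΔL, ΔJ fail)
(g) forbidden (parity fails)
(h) forbidden (parity, ΔS, ΔL, ΔJ fail)
(i) forbidden (parity, ΔS, ΔL, ΔJ fail)
(j) forbidden (parity, ΔL, ΔJ fail)
Total allowed: 1 of 10.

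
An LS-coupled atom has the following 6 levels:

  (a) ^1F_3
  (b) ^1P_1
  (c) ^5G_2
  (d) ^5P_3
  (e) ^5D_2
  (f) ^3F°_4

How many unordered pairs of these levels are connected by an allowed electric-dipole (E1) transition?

(a)–(b): forbidden (parity, ΔL, ΔJ).
(a)–(c): forbidden (parity, ΔS).
(a)–(d): forbidden (parity, ΔS, ΔL).
(a)–(e): forbidden (parity, ΔS).
(a)–(f): forbidden (ΔS).
(b)–(c): forbidden (parity, ΔS, ΔL).
(b)–(d): forbidden (parity, ΔS, ΔJ).
(b)–(e): forbidden (parity, ΔS).
(b)–(f): forbidden (ΔS, ΔL, ΔJ).
(c)–(d): forbidden (parity, ΔL).
(c)–(e): forbidden (parity, ΔL).
(c)–(f): forbidden (ΔS, ΔJ).
(d)–(e): forbidden (parity).
(d)–(f): forbidden (ΔS, ΔL).
(e)–(f): forbidden (ΔS, ΔJ).
Allowed pairs: 0 of 15.

0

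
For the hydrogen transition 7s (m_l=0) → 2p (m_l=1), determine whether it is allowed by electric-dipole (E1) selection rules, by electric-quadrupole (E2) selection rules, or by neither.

Δl = 1 − 0 = +1; l_i + l_f = 1.
Δm_l = +1.
E1 (Δl = ±1, |Δm_l| ≤ 1): satisfied.
E2 (Δl = 0,±2, l_i+l_f ≥ 2, |Δm_l| ≤ 2): not satisfied.

E1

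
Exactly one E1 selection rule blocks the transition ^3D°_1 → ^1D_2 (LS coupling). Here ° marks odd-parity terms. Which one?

the ΔS = 0 rule

Parity must change: odd → even — ok.
ΔS = 0: S: 1 → 0 — fails.
ΔL = 0, ±1 (not L=0↔0): L: 2 → 2, ΔL = +0 — ok.
ΔJ = 0, ±1 (not J=0↔0): J: 1 → 2, ΔJ = +1 — ok.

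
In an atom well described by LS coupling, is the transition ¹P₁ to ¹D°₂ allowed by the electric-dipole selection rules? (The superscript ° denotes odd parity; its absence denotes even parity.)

allowed

Parity must change: even → odd — ✓.
ΔS = 0: S: 0 → 0 — ✓.
ΔL = 0, ±1 (not L=0↔0): L: 1 → 2, ΔL = +1 — ✓.
ΔJ = 0, ±1 (not J=0↔0): J: 1 → 2, ΔJ = +1 — ✓.
All four E1 rules are satisfied.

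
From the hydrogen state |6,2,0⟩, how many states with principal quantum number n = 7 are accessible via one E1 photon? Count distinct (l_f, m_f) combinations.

6

E1 requires Δl = ±1, so l_f ∈ {1, 3}; with 0 ≤ l_f ≤ n_f−1 = 6, the allowed l_f values are {1, 3}.
For l_f = 1: m_f ∈ {m_i−1, m_i, m_i+1} ∩ [−1, 1] = {-1, 0, 1} → 3 states.
For l_f = 3: m_f ∈ {m_i−1, m_i, m_i+1} ∩ [−3, 3] = {-1, 0, 1} → 3 states.
Total: 6.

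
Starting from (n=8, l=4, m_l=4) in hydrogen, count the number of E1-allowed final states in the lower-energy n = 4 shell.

1

E1 requires Δl = ±1, so l_f ∈ {3, 5}; with 0 ≤ l_f ≤ n_f−1 = 3, the allowed l_f values are {3}.
For l_f = 3: m_f ∈ {m_i−1, m_i, m_i+1} ∩ [−3, 3] = {3} → 1 state.
Total: 1.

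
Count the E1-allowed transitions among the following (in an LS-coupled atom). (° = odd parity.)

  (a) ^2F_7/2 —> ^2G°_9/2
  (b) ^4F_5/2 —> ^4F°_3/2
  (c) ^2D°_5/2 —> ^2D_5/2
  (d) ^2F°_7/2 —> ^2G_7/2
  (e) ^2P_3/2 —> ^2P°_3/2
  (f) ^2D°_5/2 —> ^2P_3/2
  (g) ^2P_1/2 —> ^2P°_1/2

7

(a) allowed
(b) allowed
(c) allowed
(d) allowed
(e) allowed
(f) allowed
(g) allowed
Total allowed: 7 of 7.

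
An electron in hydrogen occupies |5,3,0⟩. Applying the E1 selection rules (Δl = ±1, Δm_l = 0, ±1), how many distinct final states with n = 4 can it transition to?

3

E1 requires Δl = ±1, so l_f ∈ {2, 4}; with 0 ≤ l_f ≤ n_f−1 = 3, the allowed l_f values are {2}.
For l_f = 2: m_f ∈ {m_i−1, m_i, m_i+1} ∩ [−2, 2] = {-1, 0, 1} → 3 states.
Total: 3.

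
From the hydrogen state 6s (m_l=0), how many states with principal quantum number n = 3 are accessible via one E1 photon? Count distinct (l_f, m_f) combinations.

3

E1 requires Δl = ±1, so l_f ∈ {-1, 1}; with 0 ≤ l_f ≤ n_f−1 = 2, the allowed l_f values are {1}.
For l_f = 1: m_f ∈ {m_i−1, m_i, m_i+1} ∩ [−1, 1] = {-1, 0, 1} → 3 states.
Total: 3.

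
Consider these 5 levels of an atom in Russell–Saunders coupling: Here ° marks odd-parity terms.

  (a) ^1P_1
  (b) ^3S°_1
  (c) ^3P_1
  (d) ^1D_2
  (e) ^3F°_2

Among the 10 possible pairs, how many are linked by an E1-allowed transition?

(a)–(b): forbidden (ΔS).
(a)–(c): forbidden (parity, ΔS).
(a)–(d): forbidden (parity).
(a)–(e): forbidden (ΔS, ΔL).
(b)–(c): allowed.
(b)–(d): forbidden (ΔS, ΔL).
(b)–(e): forbidden (parity, ΔL).
(c)–(d): forbidden (parity, ΔS).
(c)–(e): forbidden (ΔL).
(d)–(e): forbidden (ΔS).
Allowed pairs: 1 of 10.

1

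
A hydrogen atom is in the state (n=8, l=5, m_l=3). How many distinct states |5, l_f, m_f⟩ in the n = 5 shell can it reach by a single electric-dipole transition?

3

E1 requires Δl = ±1, so l_f ∈ {4, 6}; with 0 ≤ l_f ≤ n_f−1 = 4, the allowed l_f values are {4}.
For l_f = 4: m_f ∈ {m_i−1, m_i, m_i+1} ∩ [−4, 4] = {2, 3, 4} → 3 states.
Total: 3.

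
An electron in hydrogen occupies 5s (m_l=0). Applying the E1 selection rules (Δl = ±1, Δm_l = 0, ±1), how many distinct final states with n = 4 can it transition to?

3

E1 requires Δl = ±1, so l_f ∈ {-1, 1}; with 0 ≤ l_f ≤ n_f−1 = 3, the allowed l_f values are {1}.
For l_f = 1: m_f ∈ {m_i−1, m_i, m_i+1} ∩ [−1, 1] = {-1, 0, 1} → 3 states.
Total: 3.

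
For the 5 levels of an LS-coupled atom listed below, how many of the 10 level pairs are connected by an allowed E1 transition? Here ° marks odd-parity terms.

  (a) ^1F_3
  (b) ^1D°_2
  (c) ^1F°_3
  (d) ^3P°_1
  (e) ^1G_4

3

(a)–(b): allowed.
(a)–(c): allowed.
(a)–(d): forbidden (ΔS, ΔL, ΔJ).
(a)–(e): forbidden (parity).
(b)–(c): forbidden (parity).
(b)–(d): forbidden (parity, ΔS).
(b)–(e): forbidden (ΔL, ΔJ).
(c)–(d): forbidden (parity, ΔS, ΔL, ΔJ).
(c)–(e): allowed.
(d)–(e): forbidden (ΔS, ΔL, ΔJ).
Allowed pairs: 3 of 10.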